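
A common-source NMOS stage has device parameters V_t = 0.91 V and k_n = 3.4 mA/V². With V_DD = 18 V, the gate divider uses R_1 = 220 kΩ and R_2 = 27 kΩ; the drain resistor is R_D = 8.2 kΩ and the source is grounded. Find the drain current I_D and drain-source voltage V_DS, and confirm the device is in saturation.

I_D ≈ 1.9 mA, V_DS ≈ 2.4 V

V_G = V_DD·R_2/(R_1+R_2) = 18×27/247 = 1.97 V. With the source grounded, V_GS = V_G = 1.97 V.
Assume saturation: I_D = (k_n/2)(V_GS − V_t)² = (3.4/2)×(1.97 − 0.91)² = 1.7×1.06² = 1.9 mA.
V_DS = V_DD − I_D·R_D = 18 − 1.9×8.2 = 2.41 V.
Saturation requires V_DS ≥ V_GS − V_t = 1.06 V; 2.41 ≥ 1.06 ✓.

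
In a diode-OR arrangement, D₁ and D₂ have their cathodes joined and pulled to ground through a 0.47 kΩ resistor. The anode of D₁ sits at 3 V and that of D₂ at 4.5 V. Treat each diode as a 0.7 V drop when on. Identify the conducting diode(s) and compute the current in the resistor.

Only D₂ conducts; I_R ≈ 8.1 mA

Assume both conduct. Then node N would need to be at both 3−0.7 = 2.3 V and 4.5−0.7 = 3.8 V, which is impossible.
Assume only D₂ conducts: V_N = 4.5 − 0.7 = 3.8 V, so I_R = 3.8/0.47 = 8.09 mA.
Check D₁: its anode-to-cathode voltage is 3 − 3.8 = -0.8 V < 0.7 V, so it is off. The assumption is consistent.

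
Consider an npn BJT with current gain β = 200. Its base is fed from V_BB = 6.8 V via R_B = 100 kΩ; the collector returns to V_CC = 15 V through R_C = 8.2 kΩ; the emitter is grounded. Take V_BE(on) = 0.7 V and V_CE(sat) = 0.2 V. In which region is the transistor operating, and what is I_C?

Assume active: I_B = (6.8 − 0.7)/100 = 0.061 mA, giving I_C = β·I_B = 12.2 mA.
But then V_CE = 15 − 12.2×8.2 = -85 V < V_CE(sat) = 0.2 V — impossible in the active region.
So the transistor is saturated. With V_CE = 0.2 V, I_C = (V_CC − 0.2)/R_C = 14.8/8.2 = 1.8 mA.
Check: β·I_B = 12.2 mA > I_C = 1.8 mA, confirming saturation.

saturation; I_C ≈ 1.8 mA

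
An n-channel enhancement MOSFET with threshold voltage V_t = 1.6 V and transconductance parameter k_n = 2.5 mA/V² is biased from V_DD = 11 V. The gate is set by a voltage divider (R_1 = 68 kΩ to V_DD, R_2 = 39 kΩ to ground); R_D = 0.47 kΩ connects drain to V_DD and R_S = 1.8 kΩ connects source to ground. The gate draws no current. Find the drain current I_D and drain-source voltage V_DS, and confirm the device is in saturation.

V_G = V_DD·R_2/(R_1+R_2) = 11×39/107 = 4.01 V.
Assume saturation: I_D = (k_n/2)(V_GS − V_t)² with V_GS = V_G − I_D·R_S = 4.01 − 1.8·I_D.
Substituting gives 4.05·I_D² − 11.8·I_D + 7.26 = 0, with roots I_D = 0.874 or 2.05 mA.
The root I_D = 2.05 mA gives V_GS = 0.319 V ≤ V_t, so take I_D = 0.874 mA.
Then V_GS = 2.44 V and V_DS = V_DD − I_D(R_D+R_S) = 11 − 0.874×2.27 = 9.02 V.
Saturation requires V_DS ≥ V_GS − V_t = 0.836 V; 9.02 ≥ 0.836 ✓.

I_D ≈ 0.87 mA, V_DS ≈ 9 V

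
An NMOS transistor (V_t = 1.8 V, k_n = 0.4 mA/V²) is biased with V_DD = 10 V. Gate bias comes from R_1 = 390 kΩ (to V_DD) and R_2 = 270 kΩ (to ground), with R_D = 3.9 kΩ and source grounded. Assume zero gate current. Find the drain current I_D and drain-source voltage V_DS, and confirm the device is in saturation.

I_D ≈ 1 mA, V_DS ≈ 5.9 V

V_G = V_DD·R_2/(R_1+R_2) = 10×270/660 = 4.09 V. With the source grounded, V_GS = V_G = 4.09 V.
Assume saturation: I_D = (k_n/2)(V_GS − V_t)² = (0.4/2)×(4.09 − 1.8)² = 0.2×2.29² = 1.05 mA.
V_DS = V_DD − I_D·R_D = 10 − 1.05×3.9 = 5.91 V.
Saturation requires V_DS ≥ V_GS − V_t = 2.29 V; 5.91 ≥ 2.29 ✓.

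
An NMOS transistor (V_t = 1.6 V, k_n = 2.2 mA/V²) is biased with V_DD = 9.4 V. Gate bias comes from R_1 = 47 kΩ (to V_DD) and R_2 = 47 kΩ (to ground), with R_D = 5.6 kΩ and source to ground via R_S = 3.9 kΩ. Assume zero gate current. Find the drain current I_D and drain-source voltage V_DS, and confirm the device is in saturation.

V_G = V_DD·R_2/(R_1+R_2) = 9.4×47/94 = 4.7 V.
Assume saturation: I_D = (k_n/2)(V_GS − V_t)² with V_GS = V_G − I_D·R_S = 4.7 − 3.9·I_D.
Substituting gives 16.7·I_D² − 27.6·I_D + 10.6 = 0, with roots I_D = 0.605 or 1.04 mA.
The root I_D = 1.04 mA gives V_GS = 0.625 V ≤ V_t, so take I_D = 0.605 mA.
Then V_GS = 2.34 V and V_DS = V_DD − I_D(R_D+R_S) = 9.4 − 0.605×9.5 = 3.65 V.
Saturation requires V_DS ≥ V_GS − V_t = 0.741 V; 3.65 ≥ 0.741 ✓.

I_D ≈ 0.6 mA, V_DS ≈ 3.7 V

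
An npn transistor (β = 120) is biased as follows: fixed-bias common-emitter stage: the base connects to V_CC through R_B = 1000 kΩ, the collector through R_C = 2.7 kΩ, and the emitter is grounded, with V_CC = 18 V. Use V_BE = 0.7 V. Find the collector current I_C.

Base loop: V_CC = I_B·R_B + V_BE, so I_B = (18 − 0.7)/1000 kΩ = 0.0173 mA.
In the active region I_C = β·I_B = 120 × 0.0173 = 2.08 mA.
Collector loop: V_CE = V_CC − I_C·R_C = 18 − 2.08×2.7 = 12.4 V.
Since V_CE = 12.4 V > V_CE(sat) ≈ 0.2 V, the transistor is in the active region as assumed.

I_C ≈ 2.1 mA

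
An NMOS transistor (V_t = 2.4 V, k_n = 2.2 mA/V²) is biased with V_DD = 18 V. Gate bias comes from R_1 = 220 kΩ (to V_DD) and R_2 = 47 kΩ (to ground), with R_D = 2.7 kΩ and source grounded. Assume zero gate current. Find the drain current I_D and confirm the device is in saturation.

I_D ≈ 0.65 mA

V_G = V_DD·R_2/(R_1+R_2) = 18×47/267 = 3.17 V. With the source grounded, V_GS = V_G = 3.17 V.
Assume saturation: I_D = (k_n/2)(V_GS − V_t)² = (2.2/2)×(3.17 − 2.4)² = 1.1×0.769² = 0.65 mA.
V_DS = V_DD − I_D·R_D = 18 − 0.65×2.7 = 16.2 V.
Saturation requires V_DS ≥ V_GS − V_t = 0.769 V; 16.2 ≥ 0.769 ✓.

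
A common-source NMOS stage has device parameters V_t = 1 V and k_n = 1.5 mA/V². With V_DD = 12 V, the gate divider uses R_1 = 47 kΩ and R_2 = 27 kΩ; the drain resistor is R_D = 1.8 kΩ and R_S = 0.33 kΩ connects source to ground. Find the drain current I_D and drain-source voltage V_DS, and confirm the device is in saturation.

I_D ≈ 3.6 mA, V_DS ≈ 4.3 V

V_G = V_DD·R_2/(R_1+R_2) = 12×27/74 = 4.38 V.
Assume saturation: I_D = (k_n/2)(V_GS − V_t)² with V_GS = V_G − I_D·R_S = 4.38 − 0.33·I_D.
Substituting gives 0.0817·I_D² − 2.67·I_D + 8.56 = 0, with roots I_D = 3.6 or 29.1 mA.
The root I_D = 29.1 mA gives V_GS = -5.23 V ≤ V_t, so take I_D = 3.6 mA.
Then V_GS = 3.19 V and V_DS = V_DD − I_D(R_D+R_S) = 12 − 3.6×2.13 = 4.33 V.
Saturation requires V_DS ≥ V_GS − V_t = 2.19 V; 4.33 ≥ 2.19 ✓.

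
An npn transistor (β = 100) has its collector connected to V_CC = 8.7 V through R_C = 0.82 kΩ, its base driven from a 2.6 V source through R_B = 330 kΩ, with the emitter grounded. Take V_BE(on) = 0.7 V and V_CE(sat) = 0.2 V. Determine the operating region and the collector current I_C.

Assume active. Base-emitter loop: I_B = (V_BB − V_BE)/R_B = (2.6 − 0.7)/330 = 0.00576 mA.
I_C = β·I_B = 100×0.00576 = 0.576 mA.
V_CE = V_CC − I_C·R_C = 8.7 − 0.576×0.82 = 8.23 V > V_CE(sat), so the active-region assumption holds.

active; I_C ≈ 0.58 mA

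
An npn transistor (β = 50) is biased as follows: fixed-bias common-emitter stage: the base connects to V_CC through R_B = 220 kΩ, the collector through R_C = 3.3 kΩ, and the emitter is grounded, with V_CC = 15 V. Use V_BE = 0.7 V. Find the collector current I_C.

I_C ≈ 3.2 mA

Base loop: V_CC = I_B·R_B + V_BE, so I_B = (15 − 0.7)/220 kΩ = 0.065 mA.
In the active region I_C = β·I_B = 50 × 0.065 = 3.25 mA.
Collector loop: V_CE = V_CC − I_C·R_C = 15 − 3.25×3.3 = 4.28 V.
Since V_CE = 4.28 V > V_CE(sat) ≈ 0.2 V, the transistor is in the active region as assumed.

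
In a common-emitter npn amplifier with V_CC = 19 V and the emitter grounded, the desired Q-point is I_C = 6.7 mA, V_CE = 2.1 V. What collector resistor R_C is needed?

Collector loop: V_CC = I_C·R_C + V_CE.
R_C = (V_CC − V_CE)/I_C = (19 − 2.1)/6.7 = 2.52 kΩ.

R_C ≈ 2.5 kΩ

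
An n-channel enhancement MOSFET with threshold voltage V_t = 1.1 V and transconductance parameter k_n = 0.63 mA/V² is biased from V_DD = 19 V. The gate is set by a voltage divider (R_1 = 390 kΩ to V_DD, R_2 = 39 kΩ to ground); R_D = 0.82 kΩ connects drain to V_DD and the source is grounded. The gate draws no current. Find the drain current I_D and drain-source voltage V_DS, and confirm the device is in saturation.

V_G = V_DD·R_2/(R_1+R_2) = 19×39/429 = 1.73 V. With the source grounded, V_GS = V_G = 1.73 V.
Assume saturation: I_D = (k_n/2)(V_GS − V_t)² = (0.63/2)×(1.73 − 1.1)² = 0.315×0.627² = 0.124 mA.
V_DS = V_DD − I_D·R_D = 19 − 0.124×0.82 = 18.9 V.
Saturation requires V_DS ≥ V_GS − V_t = 0.627 V; 18.9 ≥ 0.627 ✓.

I_D ≈ 0.12 mA, V_DS ≈ 19 V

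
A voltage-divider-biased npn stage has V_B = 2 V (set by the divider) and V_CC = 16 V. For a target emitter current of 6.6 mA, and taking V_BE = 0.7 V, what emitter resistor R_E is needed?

R_E ≈ 0.2 kΩ

V_E = V_B − V_BE = 2 − 0.7 = 1.3 V.
R_E = V_E / I_E = 1.3 / 6.6 = 0.197 kΩ.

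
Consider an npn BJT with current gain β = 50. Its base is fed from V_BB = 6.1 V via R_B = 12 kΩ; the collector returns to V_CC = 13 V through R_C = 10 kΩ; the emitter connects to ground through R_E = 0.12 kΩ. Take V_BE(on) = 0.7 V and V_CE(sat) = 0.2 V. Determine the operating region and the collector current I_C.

saturation; I_C ≈ 1.3 mA

Assume active: I_B = (6.1 − 0.7)/(12 + 51×0.12) = 0.298 mA, I_C = β·I_B = 14.9 mA.
Then V_CE = 13 − 14.9×10 − 15.2×0.12 = -138 V < 0.2 V — the active assumption fails.
Re-solve with V_CE = 0.2 V. KCL at the emitter: V_E/R_E = (V_BB−0.7−V_E)/R_B + (V_CC−0.2−V_E)/R_C, giving V_E = 0.203 V.
I_C = (V_CC − 0.2 − V_E)/R_C = (12.8 − 0.203)/10 = 1.26 mA.
Check: I_B = (5.4 − 0.203)/12 = 0.433 mA, and β·I_B = 21.7 mA > I_C, confirming saturation.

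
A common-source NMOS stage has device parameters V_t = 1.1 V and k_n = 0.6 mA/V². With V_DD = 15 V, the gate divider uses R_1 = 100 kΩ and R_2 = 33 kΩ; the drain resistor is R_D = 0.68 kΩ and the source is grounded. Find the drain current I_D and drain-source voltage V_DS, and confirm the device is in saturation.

V_G = V_DD·R_2/(R_1+R_2) = 15×33/133 = 3.72 V. With the source grounded, V_GS = V_G = 3.72 V.
Assume saturation: I_D = (k_n/2)(V_GS − V_t)² = (0.6/2)×(3.72 − 1.1)² = 0.3×2.62² = 2.06 mA.
V_DS = V_DD − I_D·R_D = 15 − 2.06×0.68 = 13.6 V.
Saturation requires V_DS ≥ V_GS − V_t = 2.62 V; 13.6 ≥ 2.62 ✓.

I_D ≈ 2.1 mA, V_DS ≈ 14 V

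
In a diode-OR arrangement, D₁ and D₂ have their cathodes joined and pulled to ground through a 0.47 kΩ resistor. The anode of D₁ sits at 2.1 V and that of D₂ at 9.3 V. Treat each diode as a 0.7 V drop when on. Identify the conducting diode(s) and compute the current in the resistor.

Assume both conduct. Then node N would need to be at both 2.1−0.7 = 1.4 V and 9.3−0.7 = 8.6 V, which is impossible.
Assume only D₂ conducts: V_N = 9.3 − 0.7 = 8.6 V, so I_R = 8.6/0.47 = 18.3 mA.
Check D₁: its anode-to-cathode voltage is 2.1 − 8.6 = -6.5 V < 0.7 V, so it is off. The assumption is consistent.

Only D₂ conducts; I_R ≈ 18 mA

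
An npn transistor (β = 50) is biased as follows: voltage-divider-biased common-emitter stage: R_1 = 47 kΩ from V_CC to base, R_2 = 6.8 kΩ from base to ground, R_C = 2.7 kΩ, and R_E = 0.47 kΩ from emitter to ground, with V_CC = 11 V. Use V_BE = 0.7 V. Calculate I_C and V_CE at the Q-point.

Thevenize the base divider: V_Th = V_CC·R_2/(R_1+R_2) = 11×6.8/53.8 = 1.39 V, R_Th = R_1‖R_2 = 5.94 kΩ.
Base-emitter loop: V_Th = I_B·R_Th + V_BE + (β+1)I_B·R_E, so I_B = (1.39 − 0.7) / (5.94 + 51×0.47) = 0.0231 mA.
I_C = β·I_B = 50×0.0231 = 1.15 mA, and I_E = (β+1)I_B = 1.18 mA.
V_CE = V_CC − I_C·R_C − I_E·R_E = 11 − 1.15×2.7 − 1.18×0.47 = 7.33 V.
V_CE = 7.33 V > 0.2 V confirms active-region operation.

I_C ≈ 1.2 mA, V_CE ≈ 7.3 V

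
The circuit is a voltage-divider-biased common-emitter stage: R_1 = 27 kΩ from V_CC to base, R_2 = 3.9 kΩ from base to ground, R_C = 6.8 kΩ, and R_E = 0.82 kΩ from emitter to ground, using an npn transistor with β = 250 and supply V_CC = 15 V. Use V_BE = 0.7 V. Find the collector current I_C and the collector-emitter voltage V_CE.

Thevenize the base divider: V_Th = V_CC·R_2/(R_1+R_2) = 15×3.9/30.9 = 1.89 V, R_Th = R_1‖R_2 = 3.41 kΩ.
Base-emitter loop: V_Th = I_B·R_Th + V_BE + (β+1)I_B·R_E, so I_B = (1.89 − 0.7) / (3.41 + 251×0.82) = 0.0057 mA.
I_C = β·I_B = 250×0.0057 = 1.43 mA, and I_E = (β+1)I_B = 1.43 mA.
V_CE = V_CC − I_C·R_C − I_E·R_E = 15 − 1.43×6.8 − 1.43×0.82 = 4.13 V.
V_CE = 4.13 V > 0.2 V confirms active-region operation.

I_C ≈ 1.4 mA, V_CE ≈ 4.1 V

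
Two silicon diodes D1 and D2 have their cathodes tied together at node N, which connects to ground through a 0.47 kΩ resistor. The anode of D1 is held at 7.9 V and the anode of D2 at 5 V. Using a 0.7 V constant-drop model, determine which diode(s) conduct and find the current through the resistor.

Only D1 conducts; I_R ≈ 15 mA

Assume both conduct. Then node N would need to be at both 7.9−0.7 = 7.2 V and 5−0.7 = 4.3 V, which is impossible.
Assume only D1 conducts: V_N = 7.9 − 0.7 = 7.2 V, so I_R = 7.2/0.47 = 15.3 mA.
Check D2: its anode-to-cathode voltage is 5 − 7.2 = -2.2 V < 0.7 V, so it is off. The assumption is consistent.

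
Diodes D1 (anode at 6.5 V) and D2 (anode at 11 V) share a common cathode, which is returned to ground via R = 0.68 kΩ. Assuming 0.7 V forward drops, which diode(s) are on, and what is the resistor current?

Only D2 conducts; I_R ≈ 15 mA

Assume both conduct. Then node N would need to be at both 6.5−0.7 = 5.8 V and 11−0.7 = 10.3 V, which is impossible.
Assume only D2 conducts: V_N = 11 − 0.7 = 10.3 V, so I_R = 10.3/0.68 = 15.1 mA.
Check D1: its anode-to-cathode voltage is 6.5 − 10.3 = -3.8 V < 0.7 V, so it is off. The assumption is consistent.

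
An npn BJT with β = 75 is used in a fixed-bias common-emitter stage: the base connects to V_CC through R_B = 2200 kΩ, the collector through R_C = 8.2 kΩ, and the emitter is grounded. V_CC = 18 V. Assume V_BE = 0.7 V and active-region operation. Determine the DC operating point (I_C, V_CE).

Base loop: V_CC = I_B·R_B + V_BE, so I_B = (18 − 0.7)/2200 kΩ = 0.00786 mA.
In the active region I_C = β·I_B = 75 × 0.00786 = 0.59 mA.
Collector loop: V_CE = V_CC − I_C·R_C = 18 − 0.59×8.2 = 13.2 V.
Since V_CE = 13.2 V > V_CE(sat) ≈ 0.2 V, the transistor is in the active region as assumed.

I_C ≈ 0.59 mA, V_CE ≈ 13 V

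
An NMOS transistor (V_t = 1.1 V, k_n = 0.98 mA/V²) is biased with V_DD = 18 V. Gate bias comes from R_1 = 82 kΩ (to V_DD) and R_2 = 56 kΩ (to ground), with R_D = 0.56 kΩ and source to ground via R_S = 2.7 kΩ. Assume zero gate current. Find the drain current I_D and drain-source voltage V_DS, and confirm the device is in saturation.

V_G = V_DD·R_2/(R_1+R_2) = 18×56/138 = 7.3 V.
Assume saturation: I_D = (k_n/2)(V_GS − V_t)² with V_GS = V_G − I_D·R_S = 7.3 − 2.7·I_D.
Substituting gives 3.57·I_D² − 17.4·I_D + 18.9 = 0, with roots I_D = 1.62 or 3.25 mA.
The root I_D = 3.25 mA gives V_GS = -1.48 V ≤ V_t, so take I_D = 1.62 mA.
Then V_GS = 2.92 V and V_DS = V_DD − I_D(R_D+R_S) = 18 − 1.62×3.26 = 12.7 V.
Saturation requires V_DS ≥ V_GS − V_t = 1.82 V; 12.7 ≥ 1.82 ✓.

I_D ≈ 1.6 mA, V_DS ≈ 13 V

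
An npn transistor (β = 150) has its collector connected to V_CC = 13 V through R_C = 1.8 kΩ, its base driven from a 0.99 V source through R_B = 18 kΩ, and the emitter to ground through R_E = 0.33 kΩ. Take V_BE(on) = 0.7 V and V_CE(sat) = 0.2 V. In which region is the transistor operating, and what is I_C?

Assume active. Base-emitter loop: I_B = (V_BB − V_BE)/(R_B + (β+1)R_E) = (0.99 − 0.7)/(18 + 151×0.33) = 0.00428 mA.
I_C = β·I_B = 150×0.00428 = 0.641 mA.
V_CE = V_CC − I_C·R_C − I_E·R_E = 13 − 0.641×1.8 − 0.646×0.33 = 11.6 V > V_CE(sat), so the active-region assumption holds.

active; I_C ≈ 0.64 mA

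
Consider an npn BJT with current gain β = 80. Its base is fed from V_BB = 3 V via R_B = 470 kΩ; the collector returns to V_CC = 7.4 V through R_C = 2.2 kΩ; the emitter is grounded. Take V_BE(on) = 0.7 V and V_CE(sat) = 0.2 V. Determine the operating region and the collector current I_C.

Assume active. Base-emitter loop: I_B = (V_BB − V_BE)/R_B = (3 − 0.7)/470 = 0.00489 mA.
I_C = β·I_B = 80×0.00489 = 0.391 mA.
V_CE = V_CC − I_C·R_C = 7.4 − 0.391×2.2 = 6.54 V > V_CE(sat), so the active-region assumption holds.

active; I_C ≈ 0.39 mA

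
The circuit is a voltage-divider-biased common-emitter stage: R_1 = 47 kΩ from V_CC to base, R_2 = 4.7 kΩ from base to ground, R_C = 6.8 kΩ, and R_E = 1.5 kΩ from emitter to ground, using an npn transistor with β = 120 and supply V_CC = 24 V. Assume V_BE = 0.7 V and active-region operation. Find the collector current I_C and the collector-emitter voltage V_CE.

Thevenize the base divider: V_Th = V_CC·R_2/(R_1+R_2) = 24×4.7/51.7 = 2.18 V, R_Th = R_1‖R_2 = 4.27 kΩ.
Base-emitter loop: V_Th = I_B·R_Th + V_BE + (β+1)I_B·R_E, so I_B = (2.18 − 0.7) / (4.27 + 121×1.5) = 0.00798 mA.
I_C = β·I_B = 120×0.00798 = 0.957 mA, and I_E = (β+1)I_B = 0.965 mA.
V_CE = V_CC − I_C·R_C − I_E·R_E = 24 − 0.957×6.8 − 0.965×1.5 = 16 V.
V_CE = 16 V > 0.2 V confirms active-region operation.

I_C ≈ 0.96 mA, V_CE ≈ 16 V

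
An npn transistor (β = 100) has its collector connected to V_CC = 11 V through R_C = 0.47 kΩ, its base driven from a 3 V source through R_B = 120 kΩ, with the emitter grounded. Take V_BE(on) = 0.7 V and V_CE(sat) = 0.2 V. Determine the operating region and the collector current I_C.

active; I_C ≈ 1.9 mA

Assume active. Base-emitter loop: I_B = (V_BB − V_BE)/R_B = (3 − 0.7)/120 = 0.0192 mA.
I_C = β·I_B = 100×0.0192 = 1.92 mA.
V_CE = V_CC − I_C·R_C = 11 − 1.92×0.47 = 10.1 V > V_CE(sat), so the active-region assumption holds.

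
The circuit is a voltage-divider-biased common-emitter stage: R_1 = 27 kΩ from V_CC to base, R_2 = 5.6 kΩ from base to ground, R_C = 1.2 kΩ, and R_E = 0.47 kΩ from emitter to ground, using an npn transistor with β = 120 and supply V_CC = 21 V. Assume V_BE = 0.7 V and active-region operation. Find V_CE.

Thevenize the base divider: V_Th = V_CC·R_2/(R_1+R_2) = 21×5.6/32.6 = 3.61 V, R_Th = R_1‖R_2 = 4.64 kΩ.
Base-emitter loop: V_Th = I_B·R_Th + V_BE + (β+1)I_B·R_E, so I_B = (3.61 − 0.7) / (4.64 + 121×0.47) = 0.0473 mA.
I_C = β·I_B = 120×0.0473 = 5.67 mA, and I_E = (β+1)I_B = 5.72 mA.
V_CE = V_CC − I_C·R_C − I_E·R_E = 21 − 5.67×1.2 − 5.72×0.47 = 11.5 V.
V_CE = 11.5 V > 0.2 V confirms active-region operation.

V_CE ≈ 12 V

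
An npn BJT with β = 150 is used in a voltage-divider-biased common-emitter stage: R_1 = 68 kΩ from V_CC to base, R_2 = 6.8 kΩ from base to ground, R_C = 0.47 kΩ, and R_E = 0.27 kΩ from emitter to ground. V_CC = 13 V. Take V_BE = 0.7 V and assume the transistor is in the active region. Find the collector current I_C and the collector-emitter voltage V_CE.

I_C ≈ 1.5 mA, V_CE ≈ 12 V

Thevenize the base divider: V_Th = V_CC·R_2/(R_1+R_2) = 13×6.8/74.8 = 1.18 V, R_Th = R_1‖R_2 = 6.18 kΩ.
Base-emitter loop: V_Th = I_B·R_Th + V_BE + (β+1)I_B·R_E, so I_B = (1.18 − 0.7) / (6.18 + 151×0.27) = 0.0103 mA.
I_C = β·I_B = 150×0.0103 = 1.54 mA, and I_E = (β+1)I_B = 1.55 mA.
V_CE = V_CC − I_C·R_C − I_E·R_E = 13 − 1.54×0.47 − 1.55×0.27 = 11.9 V.
V_CE = 11.9 V > 0.2 V confirms active-region operation.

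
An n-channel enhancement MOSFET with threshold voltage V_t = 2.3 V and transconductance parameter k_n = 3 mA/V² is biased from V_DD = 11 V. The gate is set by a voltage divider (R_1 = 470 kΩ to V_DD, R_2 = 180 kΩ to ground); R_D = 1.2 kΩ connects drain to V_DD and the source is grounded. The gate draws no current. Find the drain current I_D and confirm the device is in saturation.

V_G = V_DD·R_2/(R_1+R_2) = 11×180/650 = 3.05 V. With the source grounded, V_GS = V_G = 3.05 V.
Assume saturation: I_D = (k_n/2)(V_GS − V_t)² = (3/2)×(3.05 − 2.3)² = 1.5×0.746² = 0.835 mA.
V_DS = V_DD − I_D·R_D = 11 − 0.835×1.2 = 10 V.
Saturation requires V_DS ≥ V_GS − V_t = 0.746 V; 10 ≥ 0.746 ✓.

I_D ≈ 0.84 mA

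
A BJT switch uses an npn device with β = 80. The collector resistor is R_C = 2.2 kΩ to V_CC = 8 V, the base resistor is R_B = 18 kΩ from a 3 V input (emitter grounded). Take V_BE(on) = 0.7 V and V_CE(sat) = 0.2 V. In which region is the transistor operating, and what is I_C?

saturation; I_C ≈ 3.5 mA

Assume active: I_B = (3 − 0.7)/18 = 0.128 mA, giving I_C = β·I_B = 10.2 mA.
But then V_CE = 8 − 10.2×2.2 = -14.5 V < V_CE(sat) = 0.2 V — impossible in the active region.
So the transistor is saturated. With V_CE = 0.2 V, I_C = (V_CC − 0.2)/R_C = 7.8/2.2 = 3.55 mA.
Check: β·I_B = 10.2 mA > I_C = 3.55 mA, confirming saturation.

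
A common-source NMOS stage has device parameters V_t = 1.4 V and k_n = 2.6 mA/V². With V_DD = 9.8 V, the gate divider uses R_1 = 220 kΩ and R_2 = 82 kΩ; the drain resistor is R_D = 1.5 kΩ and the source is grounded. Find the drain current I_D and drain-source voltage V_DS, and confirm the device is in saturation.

V_G = V_DD·R_2/(R_1+R_2) = 9.8×82/302 = 2.66 V. With the source grounded, V_GS = V_G = 2.66 V.
Assume saturation: I_D = (k_n/2)(V_GS − V_t)² = (2.6/2)×(2.66 − 1.4)² = 1.3×1.26² = 2.07 mA.
V_DS = V_DD − I_D·R_D = 9.8 − 2.07×1.5 = 6.7 V.
Saturation requires V_DS ≥ V_GS − V_t = 1.26 V; 6.7 ≥ 1.26 ✓.

I_D ≈ 2.1 mA, V_DS ≈ 6.7 V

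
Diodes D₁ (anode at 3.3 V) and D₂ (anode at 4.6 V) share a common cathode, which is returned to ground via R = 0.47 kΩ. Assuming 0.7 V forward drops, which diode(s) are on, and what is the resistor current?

Assume both conduct. Then node N would need to be at both 3.3−0.7 = 2.6 V and 4.6−0.7 = 3.9 V, which is impossible.
Assume only D₂ conducts: V_N = 4.6 − 0.7 = 3.9 V, so I_R = 3.9/0.47 = 8.3 mA.
Check D₁: its anode-to-cathode voltage is 3.3 − 3.9 = -0.6 V < 0.7 V, so it is off. The assumption is consistent.

Only D₂ conducts; I_R ≈ 8.3 mA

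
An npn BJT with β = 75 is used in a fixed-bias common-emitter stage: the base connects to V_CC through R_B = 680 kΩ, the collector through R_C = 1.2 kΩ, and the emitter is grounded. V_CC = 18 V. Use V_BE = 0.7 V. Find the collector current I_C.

Base loop: V_CC = I_B·R_B + V_BE, so I_B = (18 − 0.7)/680 kΩ = 0.0254 mA.
In the active region I_C = β·I_B = 75 × 0.0254 = 1.91 mA.
Collector loop: V_CE = V_CC − I_C·R_C = 18 − 1.91×1.2 = 15.7 V.
Since V_CE = 15.7 V > V_CE(sat) ≈ 0.2 V, the transistor is in the active region as assumed.

I_C ≈ 1.9 mA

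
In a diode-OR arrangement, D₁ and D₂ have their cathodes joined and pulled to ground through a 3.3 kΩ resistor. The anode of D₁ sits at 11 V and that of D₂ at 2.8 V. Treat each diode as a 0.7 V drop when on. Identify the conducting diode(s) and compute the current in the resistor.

Assume both conduct. Then node N would need to be at both 11−0.7 = 10.3 V and 2.8−0.7 = 2.1 V, which is impossible.
Assume only D₁ conducts: V_N = 11 − 0.7 = 10.3 V, so I_R = 10.3/3.3 = 3.12 mA.
Check D₂: its anode-to-cathode voltage is 2.8 − 10.3 = -7.5 V < 0.7 V, so it is off. The assumption is consistent.

Only D₁ conducts; I_R ≈ 3.1 mA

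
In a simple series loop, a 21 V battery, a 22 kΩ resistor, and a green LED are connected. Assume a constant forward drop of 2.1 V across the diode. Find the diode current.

I ≈ 0.86 mA

KVL around the loop: 21 = V_D + I·R = 2.1 + I × 22 kΩ.
So I = (21 − 2.1) / 22 kΩ = 18.9 / 22 = 0.859 mA.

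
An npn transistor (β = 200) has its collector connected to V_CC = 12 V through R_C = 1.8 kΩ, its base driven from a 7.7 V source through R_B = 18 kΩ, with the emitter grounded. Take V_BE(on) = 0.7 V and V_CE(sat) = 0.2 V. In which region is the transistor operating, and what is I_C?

saturation; I_C ≈ 6.6 mA

Assume active: I_B = (7.7 − 0.7)/18 = 0.389 mA, giving I_C = β·I_B = 77.8 mA.
But then V_CE = 12 − 77.8×1.8 = -128 V < V_CE(sat) = 0.2 V — impossible in the active region.
So the transistor is saturated. With V_CE = 0.2 V, I_C = (V_CC − 0.2)/R_C = 11.8/1.8 = 6.56 mA.
Check: β·I_B = 77.8 mA > I_C = 6.56 mA, confirming saturation.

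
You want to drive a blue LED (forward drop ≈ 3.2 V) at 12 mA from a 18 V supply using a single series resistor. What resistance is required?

R ≈ 1.2 kΩ

The resistor drops V_S − V_D = 18 − 3.2 = 14.8 V at 12 mA.
R = 14.8 V / 12 mA = 1.23 kΩ.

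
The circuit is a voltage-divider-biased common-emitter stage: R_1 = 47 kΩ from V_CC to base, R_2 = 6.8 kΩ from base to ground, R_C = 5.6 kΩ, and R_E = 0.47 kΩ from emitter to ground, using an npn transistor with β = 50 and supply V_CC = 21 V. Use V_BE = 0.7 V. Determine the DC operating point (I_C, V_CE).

Thevenize the base divider: V_Th = V_CC·R_2/(R_1+R_2) = 21×6.8/53.8 = 2.65 V, R_Th = R_1‖R_2 = 5.94 kΩ.
Base-emitter loop: V_Th = I_B·R_Th + V_BE + (β+1)I_B·R_E, so I_B = (2.65 − 0.7) / (5.94 + 51×0.47) = 0.0653 mA.
I_C = β·I_B = 50×0.0653 = 3.27 mA, and I_E = (β+1)I_B = 3.33 mA.
V_CE = V_CC − I_C·R_C − I_E·R_E = 21 − 3.27×5.6 − 3.33×0.47 = 1.14 V.
V_CE = 1.14 V > 0.2 V confirms active-region operation.

I_C ≈ 3.3 mA, V_CE ≈ 1.1 V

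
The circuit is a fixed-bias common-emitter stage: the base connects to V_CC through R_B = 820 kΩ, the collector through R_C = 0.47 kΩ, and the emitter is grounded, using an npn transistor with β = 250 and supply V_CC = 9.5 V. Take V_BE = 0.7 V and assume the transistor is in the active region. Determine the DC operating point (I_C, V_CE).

Base loop: V_CC = I_B·R_B + V_BE, so I_B = (9.5 − 0.7)/820 kΩ = 0.0107 mA.
In the active region I_C = β·I_B = 250 × 0.0107 = 2.68 mA.
Collector loop: V_CE = V_CC − I_C·R_C = 9.5 − 2.68×0.47 = 8.24 V.
Since V_CE = 8.24 V > V_CE(sat) ≈ 0.2 V, the transistor is in the active region as assumed.

I_C ≈ 2.7 mA, V_CE ≈ 8.2 V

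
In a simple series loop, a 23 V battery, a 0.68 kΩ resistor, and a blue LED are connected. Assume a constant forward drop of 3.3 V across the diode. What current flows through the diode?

I ≈ 29 mA

KVL around the loop: 23 = V_D + I·R = 3.3 + I × 0.68 kΩ.
So I = (23 − 3.3) / 0.68 kΩ = 19.7 / 0.68 = 29 mA.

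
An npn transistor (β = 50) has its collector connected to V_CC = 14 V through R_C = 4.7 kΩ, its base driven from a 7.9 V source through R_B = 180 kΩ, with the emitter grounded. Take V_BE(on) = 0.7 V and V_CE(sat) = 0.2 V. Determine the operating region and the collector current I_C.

Assume active. Base-emitter loop: I_B = (V_BB − V_BE)/R_B = (7.9 − 0.7)/180 = 0.04 mA.
I_C = β·I_B = 50×0.04 = 2 mA.
V_CE = V_CC − I_C·R_C = 14 − 2×4.7 = 4.6 V > V_CE(sat), so the active-region assumption holds.

active; I_C ≈ 2 mA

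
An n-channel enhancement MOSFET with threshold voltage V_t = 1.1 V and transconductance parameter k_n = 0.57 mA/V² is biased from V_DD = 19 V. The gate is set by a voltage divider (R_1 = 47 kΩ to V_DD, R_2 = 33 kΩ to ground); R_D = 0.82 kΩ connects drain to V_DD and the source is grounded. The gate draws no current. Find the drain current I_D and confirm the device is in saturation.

V_G = V_DD·R_2/(R_1+R_2) = 19×33/80 = 7.84 V. With the source grounded, V_GS = V_G = 7.84 V.
Assume saturation: I_D = (k_n/2)(V_GS − V_t)² = (0.57/2)×(7.84 − 1.1)² = 0.285×6.74² = 12.9 mA.
V_DS = V_DD − I_D·R_D = 19 − 12.9×0.82 = 8.39 V.
Saturation requires V_DS ≥ V_GS − V_t = 6.74 V; 8.39 ≥ 6.74 ✓.

I_D ≈ 13 mA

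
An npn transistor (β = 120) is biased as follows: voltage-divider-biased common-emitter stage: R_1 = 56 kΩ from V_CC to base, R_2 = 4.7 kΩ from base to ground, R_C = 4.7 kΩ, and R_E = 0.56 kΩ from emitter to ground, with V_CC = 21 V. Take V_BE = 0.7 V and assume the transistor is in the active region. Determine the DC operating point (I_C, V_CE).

Thevenize the base divider: V_Th = V_CC·R_2/(R_1+R_2) = 21×4.7/60.7 = 1.63 V, R_Th = R_1‖R_2 = 4.34 kΩ.
Base-emitter loop: V_Th = I_B·R_Th + V_BE + (β+1)I_B·R_E, so I_B = (1.63 − 0.7) / (4.34 + 121×0.56) = 0.0128 mA.
I_C = β·I_B = 120×0.0128 = 1.54 mA, and I_E = (β+1)I_B = 1.55 mA.
V_CE = V_CC − I_C·R_C − I_E·R_E = 21 − 1.54×4.7 − 1.55×0.56 = 12.9 V.
V_CE = 12.9 V > 0.2 V confirms active-region operation.

I_C ≈ 1.5 mA, V_CE ≈ 13 V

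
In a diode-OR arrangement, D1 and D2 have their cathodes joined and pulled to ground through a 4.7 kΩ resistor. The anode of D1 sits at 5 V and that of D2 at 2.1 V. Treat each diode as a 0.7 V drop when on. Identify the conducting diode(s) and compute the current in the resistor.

Assume both conduct. Then node N would need to be at both 5−0.7 = 4.3 V and 2.1−0.7 = 1.4 V, which is impossible.
Assume only D1 conducts: V_N = 5 − 0.7 = 4.3 V, so I_R = 4.3/4.7 = 0.915 mA.
Check D2: its anode-to-cathode voltage is 2.1 − 4.3 = -2.2 V < 0.7 V, so it is off. The assumption is consistent.

Only D1 conducts; I_R ≈ 0.91 mA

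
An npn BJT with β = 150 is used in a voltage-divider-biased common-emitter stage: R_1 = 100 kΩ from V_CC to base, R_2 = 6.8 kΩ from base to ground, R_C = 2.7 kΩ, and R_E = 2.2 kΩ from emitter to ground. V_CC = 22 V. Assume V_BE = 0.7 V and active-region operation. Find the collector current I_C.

Thevenize the base divider: V_Th = V_CC·R_2/(R_1+R_2) = 22×6.8/107 = 1.4 V, R_Th = R_1‖R_2 = 6.37 kΩ.
Base-emitter loop: V_Th = I_B·R_Th + V_BE + (β+1)I_B·R_E, so I_B = (1.4 − 0.7) / (6.37 + 151×2.2) = 0.00207 mA.
I_C = β·I_B = 150×0.00207 = 0.31 mA, and I_E = (β+1)I_B = 0.313 mA.
V_CE = V_CC − I_C·R_C − I_E·R_E = 22 − 0.31×2.7 − 0.313×2.2 = 20.5 V.
V_CE = 20.5 V > 0.2 V confirms active-region operation.

I_C ≈ 0.31 mA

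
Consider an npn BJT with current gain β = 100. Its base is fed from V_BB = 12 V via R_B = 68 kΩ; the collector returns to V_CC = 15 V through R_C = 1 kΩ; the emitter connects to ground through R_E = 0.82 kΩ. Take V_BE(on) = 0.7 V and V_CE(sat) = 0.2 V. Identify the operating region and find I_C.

active; I_C ≈ 7.5 mA

Assume active. Base-emitter loop: I_B = (V_BB − V_BE)/(R_B + (β+1)R_E) = (12 − 0.7)/(68 + 101×0.82) = 0.0749 mA.
I_C = β·I_B = 100×0.0749 = 7.49 mA.
V_CE = V_CC − I_C·R_C − I_E·R_E = 15 − 7.49×1 − 7.57×0.82 = 1.3 V > V_CE(sat), so the active-region assumption holds.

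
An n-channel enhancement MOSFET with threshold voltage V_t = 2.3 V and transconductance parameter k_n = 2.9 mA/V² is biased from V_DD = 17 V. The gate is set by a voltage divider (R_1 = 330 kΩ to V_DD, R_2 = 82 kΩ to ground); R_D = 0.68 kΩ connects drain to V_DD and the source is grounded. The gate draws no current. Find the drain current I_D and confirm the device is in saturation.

I_D ≈ 1.7 mA

V_G = V_DD·R_2/(R_1+R_2) = 17×82/412 = 3.38 V. With the source grounded, V_GS = V_G = 3.38 V.
Assume saturation: I_D = (k_n/2)(V_GS − V_t)² = (2.9/2)×(3.38 − 2.3)² = 1.45×1.08² = 1.7 mA.
V_DS = V_DD − I_D·R_D = 17 − 1.7×0.68 = 15.8 V.
Saturation requires V_DS ≥ V_GS − V_t = 1.08 V; 15.8 ≥ 1.08 ✓.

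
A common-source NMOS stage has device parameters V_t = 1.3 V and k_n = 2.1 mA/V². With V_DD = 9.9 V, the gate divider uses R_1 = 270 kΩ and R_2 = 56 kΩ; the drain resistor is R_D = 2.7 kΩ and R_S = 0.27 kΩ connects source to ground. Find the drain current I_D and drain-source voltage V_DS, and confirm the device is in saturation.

V_G = V_DD·R_2/(R_1+R_2) = 9.9×56/326 = 1.7 V.
Assume saturation: I_D = (k_n/2)(V_GS − V_t)² with V_GS = V_G − I_D·R_S = 1.7 − 0.27·I_D.
Substituting gives 0.0765·I_D² − 1.23·I_D + 0.169 = 0, with roots I_D = 0.139 or 15.9 mA.
The root I_D = 15.9 mA gives V_GS = -2.59 V ≤ V_t, so take I_D = 0.139 mA.
Then V_GS = 1.66 V and V_DS = V_DD − I_D(R_D+R_S) = 9.9 − 0.139×2.97 = 9.49 V.
Saturation requires V_DS ≥ V_GS − V_t = 0.363 V; 9.49 ≥ 0.363 ✓.

I_D ≈ 0.14 mA, V_DS ≈ 9.5 V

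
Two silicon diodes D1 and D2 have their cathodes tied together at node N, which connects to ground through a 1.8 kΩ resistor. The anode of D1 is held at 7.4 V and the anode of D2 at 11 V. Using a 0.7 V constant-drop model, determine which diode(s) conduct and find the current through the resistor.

Assume both conduct. Then node N would need to be at both 7.4−0.7 = 6.7 V and 11−0.7 = 10.3 V, which is impossible.
Assume only D2 conducts: V_N = 11 − 0.7 = 10.3 V, so I_R = 10.3/1.8 = 5.72 mA.
Check D1: its anode-to-cathode voltage is 7.4 − 10.3 = -2.9 V < 0.7 V, so it is off. The assumption is consistent.

Only D2 conducts; I_R ≈ 5.7 mA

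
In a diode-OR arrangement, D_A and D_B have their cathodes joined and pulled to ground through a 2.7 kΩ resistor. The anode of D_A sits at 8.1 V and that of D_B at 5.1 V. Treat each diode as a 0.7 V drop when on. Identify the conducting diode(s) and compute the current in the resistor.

Assume both conduct. Then node N would need to be at both 8.1−0.7 = 7.4 V and 5.1−0.7 = 4.4 V, which is impossible.
Assume only D_A conducts: V_N = 8.1 − 0.7 = 7.4 V, so I_R = 7.4/2.7 = 2.74 mA.
Check D_B: its anode-to-cathode voltage is 5.1 − 7.4 = -2.3 V < 0.7 V, so it is off. The assumption is consistent.

Only D_A conducts; I_R ≈ 2.7 mA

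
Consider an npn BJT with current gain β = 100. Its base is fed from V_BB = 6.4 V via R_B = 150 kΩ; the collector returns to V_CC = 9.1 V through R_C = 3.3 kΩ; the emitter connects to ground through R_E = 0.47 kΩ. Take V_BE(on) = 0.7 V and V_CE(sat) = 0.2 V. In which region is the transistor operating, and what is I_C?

Assume active: I_B = (6.4 − 0.7)/(150 + 101×0.47) = 0.0289 mA, I_C = β·I_B = 2.89 mA.
Then V_CE = 9.1 − 2.89×3.3 − 2.92×0.47 = -1.8 V < 0.2 V — the active assumption fails.
Re-solve with V_CE = 0.2 V. KCL at the emitter: V_E/R_E = (V_BB−0.7−V_E)/R_B + (V_CC−0.2−V_E)/R_C, giving V_E = 1.12 V.
I_C = (V_CC − 0.2 − V_E)/R_C = (8.9 − 1.12)/3.3 = 2.36 mA.
Check: I_B = (5.7 − 1.12)/150 = 0.0305 mA, and β·I_B = 3.05 mA > I_C, confirming saturation.

saturation; I_C ≈ 2.4 mA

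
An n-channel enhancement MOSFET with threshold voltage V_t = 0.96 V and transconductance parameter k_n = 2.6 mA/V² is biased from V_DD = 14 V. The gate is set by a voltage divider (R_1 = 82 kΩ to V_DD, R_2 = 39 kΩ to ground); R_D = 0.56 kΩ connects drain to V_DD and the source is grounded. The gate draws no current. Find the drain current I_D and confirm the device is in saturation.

V_G = V_DD·R_2/(R_1+R_2) = 14×39/121 = 4.51 V. With the source grounded, V_GS = V_G = 4.51 V.
Assume saturation: I_D = (k_n/2)(V_GS − V_t)² = (2.6/2)×(4.51 − 0.96)² = 1.3×3.55² = 16.4 mA.
V_DS = V_DD − I_D·R_D = 14 − 16.4×0.56 = 4.81 V.
Saturation requires V_DS ≥ V_GS − V_t = 3.55 V; 4.81 ≥ 3.55 ✓.

I_D ≈ 16 mA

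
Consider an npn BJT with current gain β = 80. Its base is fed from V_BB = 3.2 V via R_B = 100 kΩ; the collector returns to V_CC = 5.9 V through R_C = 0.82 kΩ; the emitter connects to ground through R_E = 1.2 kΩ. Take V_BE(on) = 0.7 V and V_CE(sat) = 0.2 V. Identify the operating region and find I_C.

Assume active. Base-emitter loop: I_B = (V_BB − V_BE)/(R_B + (β+1)R_E) = (3.2 − 0.7)/(100 + 81×1.2) = 0.0127 mA.
I_C = β·I_B = 80×0.0127 = 1.01 mA.
V_CE = V_CC − I_C·R_C − I_E·R_E = 5.9 − 1.01×0.82 − 1.03×1.2 = 3.84 V > V_CE(sat), so the active-region assumption holds.

active; I_C ≈ 1 mA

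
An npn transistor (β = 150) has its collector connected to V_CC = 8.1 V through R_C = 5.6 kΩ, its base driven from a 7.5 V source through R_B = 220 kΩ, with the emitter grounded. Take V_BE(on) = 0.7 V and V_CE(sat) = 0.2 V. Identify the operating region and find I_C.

saturation; I_C ≈ 1.4 mA

Assume active: I_B = (7.5 − 0.7)/220 = 0.0309 mA, giving I_C = β·I_B = 4.64 mA.
But then V_CE = 8.1 − 4.64×5.6 = -17.9 V < V_CE(sat) = 0.2 V — impossible in the active region.
So the transistor is saturated. With V_CE = 0.2 V, I_C = (V_CC − 0.2)/R_C = 7.9/5.6 = 1.41 mA.
Check: β·I_B = 4.64 mA > I_C = 1.41 mA, confirming saturation.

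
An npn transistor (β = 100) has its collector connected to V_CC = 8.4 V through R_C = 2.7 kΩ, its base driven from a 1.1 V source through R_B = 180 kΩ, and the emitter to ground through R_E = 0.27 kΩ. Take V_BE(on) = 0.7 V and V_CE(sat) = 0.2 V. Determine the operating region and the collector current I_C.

active; I_C ≈ 0.19 mA

Assume active. Base-emitter loop: I_B = (V_BB − V_BE)/(R_B + (β+1)R_E) = (1.1 − 0.7)/(180 + 101×0.27) = 0.00193 mA.
I_C = β·I_B = 100×0.00193 = 0.193 mA.
V_CE = V_CC − I_C·R_C − I_E·R_E = 8.4 − 0.193×2.7 − 0.195×0.27 = 7.83 V > V_CE(sat), so the active-region assumption holds.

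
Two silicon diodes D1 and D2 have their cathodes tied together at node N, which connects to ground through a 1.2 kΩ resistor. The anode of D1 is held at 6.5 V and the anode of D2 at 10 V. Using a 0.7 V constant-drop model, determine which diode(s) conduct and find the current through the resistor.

Only D2 conducts; I_R ≈ 7.8 mA

Assume both conduct. Then node N would need to be at both 6.5−0.7 = 5.8 V and 10−0.7 = 9.3 V, which is impossible.
Assume only D2 conducts: V_N = 10 − 0.7 = 9.3 V, so I_R = 9.3/1.2 = 7.75 mA.
Check D1: its anode-to-cathode voltage is 6.5 − 9.3 = -2.8 V < 0.7 V, so it is off. The assumption is consistent.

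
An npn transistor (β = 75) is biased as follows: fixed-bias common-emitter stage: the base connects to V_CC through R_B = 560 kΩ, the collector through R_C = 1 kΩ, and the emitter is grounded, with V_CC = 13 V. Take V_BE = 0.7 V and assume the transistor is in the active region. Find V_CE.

Base loop: V_CC = I_B·R_B + V_BE, so I_B = (13 − 0.7)/560 kΩ = 0.022 mA.
In the active region I_C = β·I_B = 75 × 0.022 = 1.65 mA.
Collector loop: V_CE = V_CC − I_C·R_C = 13 − 1.65×1 = 11.4 V.
Since V_CE = 11.4 V > V_CE(sat) ≈ 0.2 V, the transistor is in the active region as assumed.

V_CE ≈ 11 V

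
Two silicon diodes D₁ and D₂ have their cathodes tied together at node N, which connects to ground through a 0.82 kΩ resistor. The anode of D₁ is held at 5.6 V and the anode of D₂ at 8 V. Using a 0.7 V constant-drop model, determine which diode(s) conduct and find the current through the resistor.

Assume both conduct. Then node N would need to be at both 5.6−0.7 = 4.9 V and 8−0.7 = 7.3 V, which is impossible.
Assume only D₂ conducts: V_N = 8 − 0.7 = 7.3 V, so I_R = 7.3/0.82 = 8.9 mA.
Check D₁: its anode-to-cathode voltage is 5.6 − 7.3 = -1.7 V < 0.7 V, so it is off. The assumption is consistent.

Only D₂ conducts; I_R ≈ 8.9 mA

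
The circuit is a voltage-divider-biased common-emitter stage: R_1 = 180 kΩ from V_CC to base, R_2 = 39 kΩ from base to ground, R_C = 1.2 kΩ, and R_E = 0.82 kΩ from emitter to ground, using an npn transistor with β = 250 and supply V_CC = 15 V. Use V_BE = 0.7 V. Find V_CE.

Thevenize the base divider: V_Th = V_CC·R_2/(R_1+R_2) = 15×39/219 = 2.67 V, R_Th = R_1‖R_2 = 32.1 kΩ.
Base-emitter loop: V_Th = I_B·R_Th + V_BE + (β+1)I_B·R_E, so I_B = (2.67 − 0.7) / (32.1 + 251×0.82) = 0.00829 mA.
I_C = β·I_B = 250×0.00829 = 2.07 mA, and I_E = (β+1)I_B = 2.08 mA.
V_CE = V_CC − I_C·R_C − I_E·R_E = 15 − 2.07×1.2 − 2.08×0.82 = 10.8 V.
V_CE = 10.8 V > 0.2 V confirms active-region operation.

V_CE ≈ 11 V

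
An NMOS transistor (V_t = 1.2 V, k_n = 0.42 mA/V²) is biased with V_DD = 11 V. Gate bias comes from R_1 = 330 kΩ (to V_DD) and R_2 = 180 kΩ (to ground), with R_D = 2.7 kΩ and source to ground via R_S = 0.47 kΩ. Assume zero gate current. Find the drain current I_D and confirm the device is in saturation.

I_D ≈ 1 mA

V_G = V_DD·R_2/(R_1+R_2) = 11×180/510 = 3.88 V.
Assume saturation: I_D = (k_n/2)(V_GS − V_t)² with V_GS = V_G − I_D·R_S = 3.88 − 0.47·I_D.
Substituting gives 0.0464·I_D² − 1.53·I_D + 1.51 = 0, with roots I_D = 1.02 or 32 mA.
The root I_D = 32 mA gives V_GS = -11.1 V ≤ V_t, so take I_D = 1.02 mA.
Then V_GS = 3.4 V and V_DS = V_DD − I_D(R_D+R_S) = 11 − 1.02×3.17 = 7.77 V.
Saturation requires V_DS ≥ V_GS − V_t = 2.2 V; 7.77 ≥ 2.2 ✓.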